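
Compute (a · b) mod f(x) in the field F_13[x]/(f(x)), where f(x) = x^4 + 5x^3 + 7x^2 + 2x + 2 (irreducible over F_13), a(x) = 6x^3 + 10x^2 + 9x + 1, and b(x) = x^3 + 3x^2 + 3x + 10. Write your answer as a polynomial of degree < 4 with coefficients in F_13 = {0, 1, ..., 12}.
a · b ≡ 8x^3 + 12x^2 + 8x + 12 (mod f(x))

Multiply in F_13[x]: a(x)·b(x) = (6x^3 + 10x^2 + 9x + 1)·(x^3 + 3x^2 + 3x + 10) = 6x^6 + 2x^5 + 5x^4 + x^3 + 2x + 10. This has degree ≥ 4, so divide by f(x) over F_13: 6x^6 + 2x^5 + 5x^4 + x^3 + 2x + 10 = (6x^2 + 11x + 12)·(x^4 + 5x^3 + 7x^2 + 2x + 2) + (8x^3 + 12x^2 + 8x + 12). Hence a·b ≡ 8x^3 + 12x^2 + 8x + 12 (mod f). (F_13[x]/(f) is a field with 13^4 = 28561 elements since f is irreducible of degree 4.)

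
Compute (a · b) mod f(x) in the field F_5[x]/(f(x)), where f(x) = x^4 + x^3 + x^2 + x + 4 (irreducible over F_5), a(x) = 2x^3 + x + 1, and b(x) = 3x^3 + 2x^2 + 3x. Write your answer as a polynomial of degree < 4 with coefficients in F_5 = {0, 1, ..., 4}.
a · b ≡ x^3 + 3x^2 + x (mod f(x))

Multiply in F_5[x]: a(x)·b(x) = (2x^3 + x + 1)·(3x^3 + 2x^2 + 3x) = x^6 + 4x^5 + 4x^4 + 3x. This has degree ≥ 4, so divide by f(x) over F_5: x^6 + 4x^5 + 4x^4 + 3x = (x^2 + 3x)·(x^4 + x^3 + x^2 + x + 4) + (x^3 + 3x^2 + x). Hence a·b ≡ x^3 + 3x^2 + x (mod f). (F_5[x]/(f) is a field with 5^4 = 625 elements since f is irreducible of degree 4.)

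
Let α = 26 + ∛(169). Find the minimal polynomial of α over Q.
m_α(x) = x^3 - 78x^2 + 2028x - 17745

Set β = α - 26 = ∛(169), so β^3 = 169. Then (α - 26)^3 - 169 = 0, i.e. α is a root of g(x) = (x - 26)^3 - 169 = x^3 - 78x^2 + 2028x - 17745. Since g(x) = h(x - 26) where h(x) = x^3 - 169, and h is irreducible over Q (because 169 is not a perfect cube, so h has no rational root, and a monic cubic with no rational root is irreducible), g is also irreducible (irreducibility is preserved under the substitution x → x - 26). Hence m_α(x) = x^3 - 78x^2 + 2028x - 17745.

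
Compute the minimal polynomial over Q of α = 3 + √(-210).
m_α(x) = x^2 - 6x + 219

From α - 3 = √(-210), squaring gives (α - 3)^2 = -210, i.e. α^2 - 6α + 9 = -210, so α^2 - 6α + 219 = 0. The discriminant of x^2 - 6x + 219 is (-6)^2 - 4·(219) = 36 - 876 = -840, and 4·(-210) is not a perfect square in Q since -210 is squarefree and ≠ 1. Hence x^2 - 6x + 219 is irreducible over Q and is the minimal polynomial of α.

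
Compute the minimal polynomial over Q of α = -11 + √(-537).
m_α(x) = x^2 + 22x + 658

From α + 11 = √(-537), squaring gives (α + 11)^2 = -537, i.e. α^2 + 22α + 121 = -537, so α^2 + 22α + 658 = 0. The discriminant of x^2 + 22x + 658 is (22)^2 - 4·(658) = 484 - 2632 = -2148, and 4·(-537) is not a perfect square in Q since -537 is squarefree and ≠ 1. Hence x^2 + 22x + 658 is irreducible over Q and is the minimal polynomial of α.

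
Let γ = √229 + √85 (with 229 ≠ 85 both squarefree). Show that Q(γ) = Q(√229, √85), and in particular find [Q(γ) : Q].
[Q(γ) : Q] = 4 (equivalently, Q(γ) = Q(√229, √85))

Obviously Q(γ) ⊆ Q(√229, √85), and [Q(√229, √85):Q] = 4 (since 229, 85 are distinct squarefree integers > 1 with 19465 not a perfect square). To show equality we compute the minimal polynomial of γ. From γ = √229 + √85: γ^2 = 229 + 2√(19465) + 85 = 314 + 2√(19465), so γ^2 - 314 = 2√(19465); squaring, (γ^2 - 314)^2 = 4·19465, i.e. γ^4 - 628γ^2 + 98596 - 77860 = 0, i.e. γ^4 - 628γ^2 + 20736 = 0. So γ is a root of x^4 - 628x^2 + 20736. This polynomial is irreducible over Q: it has no rational root (each ±√229 ± √85 is irrational), and any factorization into two quadratics over Q would force √(19465) ∈ Q (pairing opposite roots) or √229, √85 ∈ Q (other pairings), all impossible. Hence [Q(γ):Q] = 4 = [Q(√229, √85):Q], so Q(γ) = Q(√229, √85).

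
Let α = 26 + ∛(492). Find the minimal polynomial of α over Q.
m_α(x) = x^3 - 78x^2 + 2028x - 18068

Set β = α - 26 = ∛(492), so β^3 = 492. Then (α - 26)^3 - 492 = 0, i.e. α is a root of g(x) = (x - 26)^3 - 492 = x^3 - 78x^2 + 2028x - 18068. Since g(x) = h(x - 26) where h(x) = x^3 - 492, and h is irreducible over Q (because 492 is not a perfect cube, so h has no rational root, and a monic cubic with no rational root is irreducible), g is also irreducible (irreducibility is preserved under the substitution x → x - 26). Hence m_α(x) = x^3 - 78x^2 + 2028x - 18068.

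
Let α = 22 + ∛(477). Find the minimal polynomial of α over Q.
m_α(x) = x^3 - 66x^2 + 1452x - 11125

Set β = α - 22 = ∛(477), so β^3 = 477. Then (α - 22)^3 - 477 = 0, i.e. α is a root of g(x) = (x - 22)^3 - 477 = x^3 - 66x^2 + 1452x - 11125. Since g(x) = h(x - 22) where h(x) = x^3 - 477, and h is irreducible over Q (because 477 is not a perfect cube, so h has no rational root, and a monic cubic with no rational root is irreducible), g is also irreducible (irreducibility is preserved under the substitution x → x - 22). Hence m_α(x) = x^3 - 66x^2 + 1452x - 11125.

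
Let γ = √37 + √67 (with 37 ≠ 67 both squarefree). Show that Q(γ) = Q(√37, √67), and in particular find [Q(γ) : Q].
[Q(γ) : Q] = 4 (equivalently, Q(γ) = Q(√37, √67))

Obviously Q(γ) ⊆ Q(√37, √67), and [Q(√37, √67):Q] = 4 (since 37, 67 are distinct squarefree integers > 1 with 2479 not a perfect square). To show equality we compute the minimal polynomial of γ. From γ = √37 + √67: γ^2 = 37 + 2√(2479) + 67 = 104 + 2√(2479), so γ^2 - 104 = 2√(2479); squaring, (γ^2 - 104)^2 = 4·2479, i.e. γ^4 - 208γ^2 + 10816 - 9916 = 0, i.e. γ^4 - 208γ^2 + 900 = 0. So γ is a root of x^4 - 208x^2 + 900. This polynomial is irreducible over Q: it has no rational root (each ±√37 ± √67 is irrational), and any factorization into two quadratics over Q would force √(2479) ∈ Q (pairing opposite roots) or √37, √67 ∈ Q (other pairings), all impossible. Hence [Q(γ):Q] = 4 = [Q(√37, √67):Q], so Q(γ) = Q(√37, √67).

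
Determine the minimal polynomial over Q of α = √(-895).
m_α(x) = x^2 + 895

α satisfies α^2 + 895 = 0, so x^2 + 895 annihilates α. Since d = -895 is squarefree and ≠ 1, it is not a perfect square in Q, so x^2 + 895 has no rational root and is therefore irreducible over Q (a degree-2 polynomial over a field is irreducible iff it has no root). Hence m_α(x) = x^2 + 895.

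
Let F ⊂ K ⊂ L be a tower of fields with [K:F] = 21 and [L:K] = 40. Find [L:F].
[L:F] = 840

The tower law says that for any tower of field extensions F ⊂ K ⊂ L with finite degrees, [L:F] = [L:K] · [K:F]. Here this gives [L:F] = 40 · 21 = 840.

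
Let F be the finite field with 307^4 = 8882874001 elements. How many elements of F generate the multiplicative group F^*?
There are φ(8882874000) = 1548288000 primitive elements

F_q^* is cyclic of order q - 1 = 8882874000. A cyclic group of order m has exactly φ(m) generators. Here m = 8882874000 = 2^4 · 3^2 · 5^3 · 7 · 11 · 13 · 17 · 29, so the number of primitive elements is φ(8882874000) = 1548288000.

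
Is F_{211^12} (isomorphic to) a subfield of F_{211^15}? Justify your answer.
No: F_{211^12} is not a subfield of F_{211^15}

F_{p^m} embeds in F_{p^n} iff m | n. Here 12 ∤ 15 (since 15 = 1·12 + 3 with remainder 3 ≠ 0), so F_{211^12} is not a subfield of F_{211^15}. Equivalently: if it were, the tower law would give 12 = [F_{211^12}:F_211] dividing [F_{211^15}:F_211] = 15, contradiction.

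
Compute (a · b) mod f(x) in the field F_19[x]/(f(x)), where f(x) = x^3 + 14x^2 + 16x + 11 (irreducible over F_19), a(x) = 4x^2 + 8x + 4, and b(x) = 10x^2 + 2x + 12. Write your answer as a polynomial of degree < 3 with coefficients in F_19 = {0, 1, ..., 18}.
a · b ≡ 11x^2 + 15x + 15 (mod f(x))

Multiply in F_19[x]: a(x)·b(x) = (4x^2 + 8x + 4)·(10x^2 + 2x + 12) = 2x^4 + 12x^3 + 9x^2 + 9x + 10. This has degree ≥ 3, so divide by f(x) over F_19: 2x^4 + 12x^3 + 9x^2 + 9x + 10 = (2x + 3)·(x^3 + 14x^2 + 16x + 11) + (11x^2 + 15x + 15). Hence a·b ≡ 11x^2 + 15x + 15 (mod f). (F_19[x]/(f) is a field with 19^3 = 6859 elements since f is irreducible of degree 3.)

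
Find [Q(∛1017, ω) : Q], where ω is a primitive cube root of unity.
[Q(∛1017, ω) : Q] = 6

[Q(∛1017):Q] = 3 (min poly x^3 - 1017, irreducible since 1017 is not a perfect cube). [Q(ω):Q] = 2 (min poly x^2 + x + 1). Since Q(∛1017) ⊂ R and ω ∉ R, we have ω ∉ Q(∛1017), so x^2 + x + 1 remains irreducible over Q(∛1017) and [Q(∛1017, ω) : Q(∛1017)] = 2. By the tower law, [Q(∛1017, ω) : Q] = 3 · 2 = 6. (In fact Q(∛1017, ω) is the splitting field of x^3 - 1017 over Q.)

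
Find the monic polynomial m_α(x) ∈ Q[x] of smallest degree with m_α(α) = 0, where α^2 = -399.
m_α(x) = x^2 + 399

α satisfies α^2 + 399 = 0, so x^2 + 399 annihilates α. Since d = -399 is squarefree and ≠ 1, it is not a perfect square in Q, so x^2 + 399 has no rational root and is therefore irreducible over Q (a degree-2 polynomial over a field is irreducible iff it has no root). Hence m_α(x) = x^2 + 399.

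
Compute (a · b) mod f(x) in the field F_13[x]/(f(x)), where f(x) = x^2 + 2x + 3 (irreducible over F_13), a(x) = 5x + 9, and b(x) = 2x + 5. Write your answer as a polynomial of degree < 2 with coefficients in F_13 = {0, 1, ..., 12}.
a · b ≡ 10x + 2 (mod f(x))

Multiply in F_13[x]: a(x)·b(x) = (5x + 9)·(2x + 5) = 10x^2 + 4x + 6. This has degree ≥ 2, so divide by f(x) over F_13: 10x^2 + 4x + 6 = (10)·(x^2 + 2x + 3) + (10x + 2). Hence a·b ≡ 10x + 2 (mod f). (F_13[x]/(f) is a field with 13^2 = 169 elements since f is irreducible of degree 2.)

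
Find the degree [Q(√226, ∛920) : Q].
[Q(√226, ∛920) : Q] = 6

Let L = Q(√226, ∛920). Since Q(√226) ⊂ L and [Q(√226):Q] = 2, the tower law gives 2 | [L:Q]. Likewise Q(∛920) ⊂ L with [Q(∛920):Q] = 3 (because 920 is not a perfect cube), so 3 | [L:Q]. As gcd(2,3) = 1, [L:Q] is divisible by 6. Conversely L is generated over Q by √226 and ∛920, so [L:Q] ≤ 2·3 = 6. Therefore [Q(√226, ∛920) : Q] = 6.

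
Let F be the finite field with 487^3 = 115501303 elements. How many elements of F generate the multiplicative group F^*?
There are φ(115501302) = 32997456 primitive elements

F_q^* is cyclic of order q - 1 = 115501302. A cyclic group of order m has exactly φ(m) generators. Here m = 115501302 = 2 · 3^6 · 7 · 11317, so the number of primitive elements is φ(115501302) = 32997456.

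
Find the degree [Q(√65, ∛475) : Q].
[Q(√65, ∛475) : Q] = 6

Let L = Q(√65, ∛475). Since Q(√65) ⊂ L and [Q(√65):Q] = 2, the tower law gives 2 | [L:Q]. Likewise Q(∛475) ⊂ L with [Q(∛475):Q] = 3 (because 475 is not a perfect cube), so 3 | [L:Q]. As gcd(2,3) = 1, [L:Q] is divisible by 6. Conversely L is generated over Q by √65 and ∛475, so [L:Q] ≤ 2·3 = 6. Therefore [Q(√65, ∛475) : Q] = 6.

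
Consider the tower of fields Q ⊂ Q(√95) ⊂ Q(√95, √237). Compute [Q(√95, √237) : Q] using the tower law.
[Q(√95, √237) : Q] = 4

[Q(√95):Q] = 2 (min poly x^2 - 95, irreducible since 95 is squarefree > 1). For the top step, suppose √237 ∈ Q(√95), say √237 = c + d√95 with c, d ∈ Q. Squaring: 237 = c^2 + 95d^2 + 2cd√95. Since √95 ∉ Q this forces 2cd = 0. If d = 0 then √237 = c ∈ Q, contradicting 237 squarefree > 1. If c = 0 then 237 = 95d^2, so 95·237 = (95d)^2 is a perfect square in Q — but 95·237 = 22515 is not a perfect square (since 95 and 237 are distinct squarefree integers). Contradiction. Hence √237 ∉ Q(√95), so x^2 - 237 stays irreducible over Q(√95) and [Q(√95, √237) : Q(√95)] = 2. By the tower law, [Q(√95, √237) : Q] = 2 · 2 = 4.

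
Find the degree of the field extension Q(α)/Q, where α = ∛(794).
[Q(α):Q] = 3

The minimal polynomial of α is x^3 - 794, irreducible over Q since 794 is not a perfect cube (so x^3 - 794 has no rational root). Hence [Q(α):Q] = deg(m_α) = 3.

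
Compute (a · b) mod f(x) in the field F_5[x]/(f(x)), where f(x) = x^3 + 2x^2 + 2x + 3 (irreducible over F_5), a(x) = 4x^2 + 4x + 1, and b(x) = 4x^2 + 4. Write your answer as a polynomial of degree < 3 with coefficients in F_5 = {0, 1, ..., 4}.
a · b ≡ 2 (mod f(x))

Multiply in F_5[x]: a(x)·b(x) = (4x^2 + 4x + 1)·(4x^2 + 4) = x^4 + x^3 + x + 4. This has degree ≥ 3, so divide by f(x) over F_5: x^4 + x^3 + x + 4 = (x + 4)·(x^3 + 2x^2 + 2x + 3) + (2). Hence a·b ≡ 2 (mod f). (F_5[x]/(f) is a field with 5^3 = 125 elements since f is irreducible of degree 3.)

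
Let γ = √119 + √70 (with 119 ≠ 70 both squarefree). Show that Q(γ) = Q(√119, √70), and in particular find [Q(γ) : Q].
[Q(γ) : Q] = 4 (equivalently, Q(γ) = Q(√119, √70))

Obviously Q(γ) ⊆ Q(√119, √70), and [Q(√119, √70):Q] = 4 (since 119, 70 are distinct squarefree integers > 1 with 8330 not a perfect square). To show equality we compute the minimal polynomial of γ. From γ = √119 + √70: γ^2 = 119 + 2√(8330) + 70 = 189 + 2√(8330), so γ^2 - 189 = 2√(8330); squaring, (γ^2 - 189)^2 = 4·8330, i.e. γ^4 - 378γ^2 + 35721 - 33320 = 0, i.e. γ^4 - 378γ^2 + 2401 = 0. So γ is a root of x^4 - 378x^2 + 2401. This polynomial is irreducible over Q: it has no rational root (each ±√119 ± √70 is irrational), and any factorization into two quadratics over Q would force √(8330) ∈ Q (pairing opposite roots) or √119, √70 ∈ Q (other pairings), all impossible. Hence [Q(γ):Q] = 4 = [Q(√119, √70):Q], so Q(γ) = Q(√119, √70).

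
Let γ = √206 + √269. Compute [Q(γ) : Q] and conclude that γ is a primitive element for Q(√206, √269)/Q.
[Q(γ) : Q] = 4 (equivalently, Q(γ) = Q(√206, √269))

Obviously Q(γ) ⊆ Q(√206, √269), and [Q(√206, √269):Q] = 4 (since 206, 269 are distinct squarefree integers > 1 with 55414 not a perfect square). To show equality we compute the minimal polynomial of γ. From γ = √206 + √269: γ^2 = 206 + 2√(55414) + 269 = 475 + 2√(55414), so γ^2 - 475 = 2√(55414); squaring, (γ^2 - 475)^2 = 4·55414, i.e. γ^4 - 950γ^2 + 225625 - 221656 = 0, i.e. γ^4 - 950γ^2 + 3969 = 0. So γ is a root of x^4 - 950x^2 + 3969. This polynomial is irreducible over Q: it has no rational root (each ±√206 ± √269 is irrational), and any factorization into two quadratics over Q would force √(55414) ∈ Q (pairing opposite roots) or √206, √269 ∈ Q (other pairings), all impossible. Hence [Q(γ):Q] = 4 = [Q(√206, √269):Q], so Q(γ) = Q(√206, √269).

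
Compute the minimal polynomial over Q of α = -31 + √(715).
m_α(x) = x^2 + 62x + 246

From α + 31 = √(715), squaring gives (α + 31)^2 = 715, i.e. α^2 + 62α + 961 = 715, so α^2 + 62α + 246 = 0. The discriminant of x^2 + 62x + 246 is (62)^2 - 4·(246) = 3844 - 984 = 2860, and 4·(715) is not a perfect square in Q since 715 is squarefree and ≠ 1. Hence x^2 + 62x + 246 is irreducible over Q and is the minimal polynomial of α.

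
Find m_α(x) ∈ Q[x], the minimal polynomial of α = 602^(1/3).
m_α(x) = x^3 - 602

α satisfies α^3 = 602, so x^3 - 602 annihilates α. By the rational root test, a rational root p/q (in lowest terms) of x^3 - 602 would satisfy p^3 = 602 q^3, forcing q = 1 and p^3 = 602; but 602 is not a perfect cube, contradiction. A monic cubic over Q with no rational root is irreducible (any nontrivial factorization would include a linear factor). Hence x^3 - 602 is the minimal polynomial of α, and in particular [Q(α):Q] = 3.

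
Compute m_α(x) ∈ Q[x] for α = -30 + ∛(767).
m_α(x) = x^3 + 90x^2 + 2700x + 26233

Set β = α + 30 = ∛(767), so β^3 = 767. Then (α + 30)^3 - 767 = 0, i.e. α is a root of g(x) = (x + 30)^3 - 767 = x^3 + 90x^2 + 2700x + 26233. Since g(x) = h(x + 30) where h(x) = x^3 - 767, and h is irreducible over Q (because 767 is not a perfect cube, so h has no rational root, and a monic cubic with no rational root is irreducible), g is also irreducible (irreducibility is preserved under the substitution x → x + 30). Hence m_α(x) = x^3 + 90x^2 + 2700x + 26233.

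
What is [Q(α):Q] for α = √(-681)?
[Q(α):Q] = 2

[Q(α):Q] equals the degree of the minimal polynomial of α. Here α^2 = -681 and x^2 + 681 is irreducible (d = -681 is squarefree, ≠ 1, hence not a square), so deg(m_α) = 2. Thus [Q(α):Q] = 2.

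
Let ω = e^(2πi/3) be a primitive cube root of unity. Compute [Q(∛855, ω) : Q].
[Q(∛855, ω) : Q] = 6

[Q(∛855):Q] = 3 (min poly x^3 - 855, irreducible since 855 is not a perfect cube). [Q(ω):Q] = 2 (min poly x^2 + x + 1). Since Q(∛855) ⊂ R and ω ∉ R, we have ω ∉ Q(∛855), so x^2 + x + 1 remains irreducible over Q(∛855) and [Q(∛855, ω) : Q(∛855)] = 2. By the tower law, [Q(∛855, ω) : Q] = 3 · 2 = 6. (In fact Q(∛855, ω) is the splitting field of x^3 - 855 over Q.)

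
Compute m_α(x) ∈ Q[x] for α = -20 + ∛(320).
m_α(x) = x^3 + 60x^2 + 1200x + 7680

Set β = α + 20 = ∛(320), so β^3 = 320. Then (α + 20)^3 - 320 = 0, i.e. α is a root of g(x) = (x + 20)^3 - 320 = x^3 + 60x^2 + 1200x + 7680. Since g(x) = h(x + 20) where h(x) = x^3 - 320, and h is irreducible over Q (because 320 is not a perfect cube, so h has no rational root, and a monic cubic with no rational root is irreducible), g is also irreducible (irreducibility is preserved under the substitution x → x + 20). Hence m_α(x) = x^3 + 60x^2 + 1200x + 7680.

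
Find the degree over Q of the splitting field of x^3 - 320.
[K : Q] = 6

The roots of x^3 - 320 are ∛320, ω∛320, ω^2∛320 where ω = e^(2πi/3) is a primitive cube root of unity, so K = Q(∛320, ω). Now [Q(∛320):Q] = 3 (since 320 is not a perfect cube, x^3 - 320 is irreducible) and [Q(ω):Q] = 2. Both 2 and 3 divide [K:Q], and [K:Q] ≤ 3·2 = 6, so [K:Q] = 6. (Equivalently: Q(∛320) ⊂ R but ω ∉ R, so [K : Q(∛320)] = 2.)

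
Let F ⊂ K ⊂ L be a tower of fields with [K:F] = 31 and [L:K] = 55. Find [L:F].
[L:F] = 1705

The tower law says that for any tower of field extensions F ⊂ K ⊂ L with finite degrees, [L:F] = [L:K] · [K:F]. Here this gives [L:F] = 55 · 31 = 1705.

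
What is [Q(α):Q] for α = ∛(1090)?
[Q(α):Q] = 3

The minimal polynomial of α is x^3 - 1090, irreducible over Q since 1090 is not a perfect cube (so x^3 - 1090 has no rational root). Hence [Q(α):Q] = deg(m_α) = 3.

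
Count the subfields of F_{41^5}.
F_{41^5} has 2 subfields

The subfields of F_{p^n} are exactly the fields F_{p^d} for d | n (each is the fixed field of the unique index-d subgroup of Gal(F_{p^n}/F_p) ≅ Z/nZ). The divisors of n = 5 are {1, 5}, giving 2 subfields: F_{41^1}, F_{41^5}.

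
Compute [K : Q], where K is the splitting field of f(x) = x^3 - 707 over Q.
[K : Q] = 6

The roots of x^3 - 707 are ∛707, ω∛707, ω^2∛707 where ω = e^(2πi/3) is a primitive cube root of unity, so K = Q(∛707, ω). Now [Q(∛707):Q] = 3 (since 707 is not a perfect cube, x^3 - 707 is irreducible) and [Q(ω):Q] = 2. Both 2 and 3 divide [K:Q], and [K:Q] ≤ 3·2 = 6, so [K:Q] = 6. (Equivalently: Q(∛707) ⊂ R but ω ∉ R, so [K : Q(∛707)] = 2.)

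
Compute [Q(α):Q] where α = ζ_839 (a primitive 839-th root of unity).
[Q(α):Q] = 838

The minimal polynomial of ζ_839 over Q is the 839-th cyclotomic polynomial Φ_839(x), which is irreducible over Q and has degree φ(839) = 838. Hence [Q(α):Q] = φ(839) = 838.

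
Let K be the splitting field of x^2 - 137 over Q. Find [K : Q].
[K : Q] = 2

f(x) = x^2 - 137 factors as (x - √137)(x + √137). The splitting field is K = Q(√137). Since 137 is squarefree and > 1, it is not a perfect square, so x^2 - 137 is irreducible over Q and [Q(√137) : Q] = 2. Hence [K : Q] = 2.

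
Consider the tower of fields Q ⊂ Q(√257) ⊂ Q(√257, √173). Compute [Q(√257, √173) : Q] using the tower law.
[Q(√257, √173) : Q] = 4

[Q(√257):Q] = 2 (min poly x^2 - 257, irreducible since 257 is squarefree > 1). For the top step, suppose √173 ∈ Q(√257), say √173 = c + d√257 with c, d ∈ Q. Squaring: 173 = c^2 + 257d^2 + 2cd√257. Since √257 ∉ Q this forces 2cd = 0. If d = 0 then √173 = c ∈ Q, contradicting 173 squarefree > 1. If c = 0 then 173 = 257d^2, so 257·173 = (257d)^2 is a perfect square in Q — but 257·173 = 44461 is not a perfect square (since 257 and 173 are distinct squarefree integers). Contradiction. Hence √173 ∉ Q(√257), so x^2 - 173 stays irreducible over Q(√257) and [Q(√257, √173) : Q(√257)] = 2. By the tower law, [Q(√257, √173) : Q] = 2 · 2 = 4.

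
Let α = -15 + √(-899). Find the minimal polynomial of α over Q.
m_α(x) = x^2 + 30x + 1124

From α + 15 = √(-899), squaring gives (α + 15)^2 = -899, i.e. α^2 + 30α + 225 = -899, so α^2 + 30α + 1124 = 0. The discriminant of x^2 + 30x + 1124 is (30)^2 - 4·(1124) = 900 - 4496 = -3596, and 4·(-899) is not a perfect square in Q since -899 is squarefree and ≠ 1. Hence x^2 + 30x + 1124 is irreducible over Q and is the minimal polynomial of α.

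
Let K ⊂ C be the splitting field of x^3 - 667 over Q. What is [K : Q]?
[K : Q] = 6

The roots of x^3 - 667 are ∛667, ω∛667, ω^2∛667 where ω = e^(2πi/3) is a primitive cube root of unity, so K = Q(∛667, ω). Now [Q(∛667):Q] = 3 (since 667 is not a perfect cube, x^3 - 667 is irreducible) and [Q(ω):Q] = 2. Both 2 and 3 divide [K:Q], and [K:Q] ≤ 3·2 = 6, so [K:Q] = 6. (Equivalently: Q(∛667) ⊂ R but ω ∉ R, so [K : Q(∛667)] = 2.)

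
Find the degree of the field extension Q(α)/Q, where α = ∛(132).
[Q(α):Q] = 3

The minimal polynomial of α is x^3 - 132, irreducible over Q since 132 is not a perfect cube (so x^3 - 132 has no rational root). Hence [Q(α):Q] = deg(m_α) = 3.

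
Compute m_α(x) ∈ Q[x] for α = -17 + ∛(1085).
m_α(x) = x^3 + 51x^2 + 867x + 3828

Set β = α + 17 = ∛(1085), so β^3 = 1085. Then (α + 17)^3 - 1085 = 0, i.e. α is a root of g(x) = (x + 17)^3 - 1085 = x^3 + 51x^2 + 867x + 3828. Since g(x) = h(x + 17) where h(x) = x^3 - 1085, and h is irreducible over Q (because 1085 is not a perfect cube, so h has no rational root, and a monic cubic with no rational root is irreducible), g is also irreducible (irreducibility is preserved under the substitution x → x + 17). Hence m_α(x) = x^3 + 51x^2 + 867x + 3828.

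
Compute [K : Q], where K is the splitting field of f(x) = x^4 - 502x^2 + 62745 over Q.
[K : Q] = 4

Solving the quadratic in x^2: x^2 = (502 ± √(502^2 - 4·62745))/2 = (502 ± √1024)/2 = (502 ± 32)/2, giving x^2 = 235 or x^2 = 267. So f(x) = (x^2 - 235)(x^2 - 267) and the roots of f are ±√235, ±√267. Hence the splitting field is K = Q(√235, √267). Since 235 and 267 are distinct squarefree integers > 1, their product 62745 is not a perfect square, so √267 ∉ Q(√235). By the tower law [K:Q] = [Q(√235,√267):Q(√235)] · [Q(√235):Q] = 2 · 2 = 4.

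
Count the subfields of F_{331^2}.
F_{331^2} has 2 subfields

The subfields of F_{p^n} are exactly the fields F_{p^d} for d | n (each is the fixed field of the unique index-d subgroup of Gal(F_{p^n}/F_p) ≅ Z/nZ). The divisors of n = 2 are {1, 2}, giving 2 subfields: F_{331^1}, F_{331^2}.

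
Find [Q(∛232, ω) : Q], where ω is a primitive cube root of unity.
[Q(∛232, ω) : Q] = 6

[Q(∛232):Q] = 3 (min poly x^3 - 232, irreducible since 232 is not a perfect cube). [Q(ω):Q] = 2 (min poly x^2 + x + 1). Since Q(∛232) ⊂ R and ω ∉ R, we have ω ∉ Q(∛232), so x^2 + x + 1 remains irreducible over Q(∛232) and [Q(∛232, ω) : Q(∛232)] = 2. By the tower law, [Q(∛232, ω) : Q] = 3 · 2 = 6. (In fact Q(∛232, ω) is the splitting field of x^3 - 232 over Q.)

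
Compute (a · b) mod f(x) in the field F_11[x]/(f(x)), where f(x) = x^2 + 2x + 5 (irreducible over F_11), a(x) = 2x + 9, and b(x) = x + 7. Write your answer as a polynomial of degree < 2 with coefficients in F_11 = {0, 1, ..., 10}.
a · b ≡ 8x + 9 (mod f(x))

Multiply in F_11[x]: a(x)·b(x) = (2x + 9)·(x + 7) = 2x^2 + x + 8. This has degree ≥ 2, so divide by f(x) over F_11: 2x^2 + x + 8 = (2)·(x^2 + 2x + 5) + (8x + 9). Hence a·b ≡ 8x + 9 (mod f). (F_11[x]/(f) is a field with 11^2 = 121 elements since f is irreducible of degree 2.)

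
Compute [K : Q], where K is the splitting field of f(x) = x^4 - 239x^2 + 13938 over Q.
[K : Q] = 4

Solving the quadratic in x^2: x^2 = (239 ± √(239^2 - 4·13938))/2 = (239 ± √1369)/2 = (239 ± 37)/2, giving x^2 = 138 or x^2 = 101. So f(x) = (x^2 - 138)(x^2 - 101) and the roots of f are ±√138, ±√101. Hence the splitting field is K = Q(√138, √101). Since 138 and 101 are distinct squarefree integers > 1, their product 13938 is not a perfect square, so √101 ∉ Q(√138). By the tower law [K:Q] = [Q(√138,√101):Q(√138)] · [Q(√138):Q] = 2 · 2 = 4.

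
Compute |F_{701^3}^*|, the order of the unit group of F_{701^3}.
|F_{701^3}^*| = 344472100

F_{701^3} has 701^3 = 344472101 elements; its multiplicative group consists of all nonzero elements, so |F_{701^3}^*| = 344472101 - 1 = 344472100. (It is cyclic since any finite subgroup of the multiplicative group of a field is cyclic.)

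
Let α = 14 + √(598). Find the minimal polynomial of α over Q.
m_α(x) = x^2 - 28x - 402

From α - 14 = √(598), squaring gives (α - 14)^2 = 598, i.e. α^2 - 28α + 196 = 598, so α^2 - 28α - 402 = 0. The discriminant of x^2 - 28x - 402 is (-28)^2 - 4·(-402) = 784 + 1608 = 2392, and 4·(598) is not a perfect square in Q since 598 is squarefree and ≠ 1. Hence x^2 - 28x - 402 is irreducible over Q and is the minimal polynomial of α.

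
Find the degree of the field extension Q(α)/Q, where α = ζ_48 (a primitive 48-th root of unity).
[Q(α):Q] = 16

The minimal polynomial of ζ_48 over Q is the 48-th cyclotomic polynomial Φ_48(x), which is irreducible over Q and has degree φ(48) = 16. Hence [Q(α):Q] = φ(48) = 16.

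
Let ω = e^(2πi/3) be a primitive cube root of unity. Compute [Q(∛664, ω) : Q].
[Q(∛664, ω) : Q] = 6

[Q(∛664):Q] = 3 (min poly x^3 - 664, irreducible since 664 is not a perfect cube). [Q(ω):Q] = 2 (min poly x^2 + x + 1). Since Q(∛664) ⊂ R and ω ∉ R, we have ω ∉ Q(∛664), so x^2 + x + 1 remains irreducible over Q(∛664) and [Q(∛664, ω) : Q(∛664)] = 2. By the tower law, [Q(∛664, ω) : Q] = 3 · 2 = 6. (In fact Q(∛664, ω) is the splitting field of x^3 - 664 over Q.)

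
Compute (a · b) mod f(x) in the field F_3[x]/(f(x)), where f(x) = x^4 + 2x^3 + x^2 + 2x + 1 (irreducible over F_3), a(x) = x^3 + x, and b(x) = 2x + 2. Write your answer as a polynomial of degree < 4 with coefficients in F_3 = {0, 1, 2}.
a · b ≡ x^3 + x + 1 (mod f(x))

Multiply in F_3[x]: a(x)·b(x) = (x^3 + x)·(2x + 2) = 2x^4 + 2x^3 + 2x^2 + 2x. This has degree ≥ 4, so divide by f(x) over F_3: 2x^4 + 2x^3 + 2x^2 + 2x = (2)·(x^4 + 2x^3 + x^2 + 2x + 1) + (x^3 + x + 1). Hence a·b ≡ x^3 + x + 1 (mod f). (F_3[x]/(f) is a field with 3^4 = 81 elements since f is irreducible of degree 4.)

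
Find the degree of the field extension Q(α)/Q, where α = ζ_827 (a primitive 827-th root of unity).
[Q(α):Q] = 826

The minimal polynomial of ζ_827 over Q is the 827-th cyclotomic polynomial Φ_827(x), which is irreducible over Q and has degree φ(827) = 826. Hence [Q(α):Q] = φ(827) = 826.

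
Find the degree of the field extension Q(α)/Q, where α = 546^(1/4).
[Q(α):Q] = 4

α is a root of x^4 - 546. By Eisenstein's criterion at the prime p = 2 (which divides the constant term 546 but p^2 = 4 does not, since 546 is squarefree), x^4 - 546 is irreducible over Q. Hence [Q(α):Q] = 4.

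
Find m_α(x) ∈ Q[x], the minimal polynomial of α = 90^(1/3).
m_α(x) = x^3 - 90

α satisfies α^3 = 90, so x^3 - 90 annihilates α. By the rational root test, a rational root p/q (in lowest terms) of x^3 - 90 would satisfy p^3 = 90 q^3, forcing q = 1 and p^3 = 90; but 90 is not a perfect cube, contradiction. A monic cubic over Q with no rational root is irreducible (any nontrivial factorization would include a linear factor). Hence x^3 - 90 is the minimal polynomial of α, and in particular [Q(α):Q] = 3.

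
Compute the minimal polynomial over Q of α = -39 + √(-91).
m_α(x) = x^2 + 78x + 1612

From α + 39 = √(-91), squaring gives (α + 39)^2 = -91, i.e. α^2 + 78α + 1521 = -91, so α^2 + 78α + 1612 = 0. The discriminant of x^2 + 78x + 1612 is (78)^2 - 4·(1612) = 6084 - 6448 = -364, and 4·(-91) is not a perfect square in Q since -91 is squarefree and ≠ 1. Hence x^2 + 78x + 1612 is irreducible over Q and is the minimal polynomial of α.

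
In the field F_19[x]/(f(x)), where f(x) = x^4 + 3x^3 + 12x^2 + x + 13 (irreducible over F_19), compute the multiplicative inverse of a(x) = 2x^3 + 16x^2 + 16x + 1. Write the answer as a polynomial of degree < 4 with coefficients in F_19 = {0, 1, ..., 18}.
a(x)^(-1) ≡ 8x^3 + 7x + 12 (mod f(x))

Since f is irreducible over F_19, F_19[x]/(f) is a field and a(x) ≠ 0 has an inverse. Apply the extended Euclidean algorithm to f(x) and a(x) in F_19[x]: f(x) = (10x + 7)·a(x) + (6x^2 + 12x + 6);  a(x) = (13x + 2)·(6x^2 + 12x + 6) + (9x + 8);  (6x^2 + 12x + 6) = (7x + 12)·(9x + 8) + (5). The last nonzero remainder is the constant 5 = gcd(f, a) in F_19. Back-substituting through the division chain expresses 5 = s(x)·a(x) + t(x)·f(x) with s(x) ≡ 2x^3 + 16x + 3 (mod f), so (2x^3 + 16x + 3)·a(x) ≡ 5 (mod f). Multiplying by 5^(-1) ≡ 4 in F_19 gives a(x)^(-1) ≡ 4·(2x^3 + 16x + 3) ≡ 8x^3 + 7x + 12 (mod f). Check: (2x^3 + 16x^2 + 16x + 1)·(8x^3 + 7x + 12) = 16x^6 + 14x^5 + 9x^4 + 11x^3 + 9x + 12 ≡ 1 (mod x^4 + 3x^3 + 12x^2 + x + 13).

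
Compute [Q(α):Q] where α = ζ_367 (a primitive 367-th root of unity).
[Q(α):Q] = 366

The minimal polynomial of ζ_367 over Q is the 367-th cyclotomic polynomial Φ_367(x), which is irreducible over Q and has degree φ(367) = 366. Hence [Q(α):Q] = φ(367) = 366.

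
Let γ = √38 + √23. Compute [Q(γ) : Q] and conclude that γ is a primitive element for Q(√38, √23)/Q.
[Q(γ) : Q] = 4 (equivalently, Q(γ) = Q(√38, √23))

Obviously Q(γ) ⊆ Q(√38, √23), and [Q(√38, √23):Q] = 4 (since 38, 23 are distinct squarefree integers > 1 with 874 not a perfect square). To show equality we compute the minimal polynomial of γ. From γ = √38 + √23: γ^2 = 38 + 2√(874) + 23 = 61 + 2√(874), so γ^2 - 61 = 2√(874); squaring, (γ^2 - 61)^2 = 4·874, i.e. γ^4 - 122γ^2 + 3721 - 3496 = 0, i.e. γ^4 - 122γ^2 + 225 = 0. So γ is a root of x^4 - 122x^2 + 225. This polynomial is irreducible over Q: it has no rational root (each ±√38 ± √23 is irrational), and any factorization into two quadratics over Q would force √(874) ∈ Q (pairing opposite roots) or √38, √23 ∈ Q (other pairings), all impossible. Hence [Q(γ):Q] = 4 = [Q(√38, √23):Q], so Q(γ) = Q(√38, √23).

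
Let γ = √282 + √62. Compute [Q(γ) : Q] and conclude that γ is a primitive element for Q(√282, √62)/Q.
[Q(γ) : Q] = 4 (equivalently, Q(γ) = Q(√282, √62))

Obviously Q(γ) ⊆ Q(√282, √62), and [Q(√282, √62):Q] = 4 (since 282, 62 are distinct squarefree integers > 1 with 17484 not a perfect square). To show equality we compute the minimal polynomial of γ. From γ = √282 + √62: γ^2 = 282 + 2√(17484) + 62 = 344 + 2√(17484), so γ^2 - 344 = 2√(17484); squaring, (γ^2 - 344)^2 = 4·17484, i.e. γ^4 - 688γ^2 + 118336 - 69936 = 0, i.e. γ^4 - 688γ^2 + 48400 = 0. So γ is a root of x^4 - 688x^2 + 48400. This polynomial is irreducible over Q: it has no rational root (each ±√282 ± √62 is irrational), and any factorization into two quadratics over Q would force √(17484) ∈ Q (pairing opposite roots) or √282, √62 ∈ Q (other pairings), all impossible. Hence [Q(γ):Q] = 4 = [Q(√282, √62):Q], so Q(γ) = Q(√282, √62).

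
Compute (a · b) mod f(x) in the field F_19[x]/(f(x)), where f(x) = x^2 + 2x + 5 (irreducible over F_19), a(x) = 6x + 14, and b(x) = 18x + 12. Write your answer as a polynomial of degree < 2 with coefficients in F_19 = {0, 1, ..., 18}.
a · b ≡ 13x + 8 (mod f(x))

Multiply in F_19[x]: a(x)·b(x) = (6x + 14)·(18x + 12) = 13x^2 + x + 16. This has degree ≥ 2, so divide by f(x) over F_19: 13x^2 + x + 16 = (13)·(x^2 + 2x + 5) + (13x + 8). Hence a·b ≡ 13x + 8 (mod f). (F_19[x]/(f) is a field with 19^2 = 361 elements since f is irreducible of degree 2.)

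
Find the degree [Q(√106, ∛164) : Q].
[Q(√106, ∛164) : Q] = 6

Let L = Q(√106, ∛164). Since Q(√106) ⊂ L and [Q(√106):Q] = 2, the tower law gives 2 | [L:Q]. Likewise Q(∛164) ⊂ L with [Q(∛164):Q] = 3 (because 164 is not a perfect cube), so 3 | [L:Q]. As gcd(2,3) = 1, [L:Q] is divisible by 6. Conversely L is generated over Q by √106 and ∛164, so [L:Q] ≤ 2·3 = 6. Therefore [Q(√106, ∛164) : Q] = 6.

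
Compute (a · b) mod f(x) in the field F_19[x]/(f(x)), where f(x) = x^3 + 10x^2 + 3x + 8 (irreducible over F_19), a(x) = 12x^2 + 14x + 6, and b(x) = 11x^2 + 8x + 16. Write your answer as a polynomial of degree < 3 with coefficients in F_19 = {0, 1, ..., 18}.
a · b ≡ 15x^2 + 13x + 11 (mod f(x))

Multiply in F_19[x]: a(x)·b(x) = (12x^2 + 14x + 6)·(11x^2 + 8x + 16) = 18x^4 + 3x^3 + 9x^2 + 6x + 1. This has degree ≥ 3, so divide by f(x) over F_19: 18x^4 + 3x^3 + 9x^2 + 6x + 1 = (18x + 13)·(x^3 + 10x^2 + 3x + 8) + (15x^2 + 13x + 11). Hence a·b ≡ 15x^2 + 13x + 11 (mod f). (F_19[x]/(f) is a field with 19^3 = 6859 elements since f is irreducible of degree 3.)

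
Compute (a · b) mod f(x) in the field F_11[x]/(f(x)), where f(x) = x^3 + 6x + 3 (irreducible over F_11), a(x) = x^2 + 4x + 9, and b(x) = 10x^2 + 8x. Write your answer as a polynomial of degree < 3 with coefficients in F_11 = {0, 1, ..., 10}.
a · b ≡ 7x^2 + 7x + 10 (mod f(x))

Multiply in F_11[x]: a(x)·b(x) = (x^2 + 4x + 9)·(10x^2 + 8x) = 10x^4 + 4x^3 + x^2 + 6x. This has degree ≥ 3, so divide by f(x) over F_11: 10x^4 + 4x^3 + x^2 + 6x = (10x + 4)·(x^3 + 6x + 3) + (7x^2 + 7x + 10). Hence a·b ≡ 7x^2 + 7x + 10 (mod f). (F_11[x]/(f) is a field with 11^3 = 1331 elements since f is irreducible of degree 3.)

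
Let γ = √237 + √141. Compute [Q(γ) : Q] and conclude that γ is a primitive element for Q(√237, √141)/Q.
[Q(γ) : Q] = 4 (equivalently, Q(γ) = Q(√237, √141))

Obviously Q(γ) ⊆ Q(√237, √141), and [Q(√237, √141):Q] = 4 (since 237, 141 are distinct squarefree integers > 1 with 33417 not a perfect square). To show equality we compute the minimal polynomial of γ. From γ = √237 + √141: γ^2 = 237 + 2√(33417) + 141 = 378 + 2√(33417), so γ^2 - 378 = 2√(33417); squaring, (γ^2 - 378)^2 = 4·33417, i.e. γ^4 - 756γ^2 + 142884 - 133668 = 0, i.e. γ^4 - 756γ^2 + 9216 = 0. So γ is a root of x^4 - 756x^2 + 9216. This polynomial is irreducible over Q: it has no rational root (each ±√237 ± √141 is irrational), and any factorization into two quadratics over Q would force √(33417) ∈ Q (pairing opposite roots) or √237, √141 ∈ Q (other pairings), all impossible. Hence [Q(γ):Q] = 4 = [Q(√237, √141):Q], so Q(γ) = Q(√237, √141).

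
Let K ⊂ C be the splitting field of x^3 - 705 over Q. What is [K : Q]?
[K : Q] = 6

The roots of x^3 - 705 are ∛705, ω∛705, ω^2∛705 where ω = e^(2πi/3) is a primitive cube root of unity, so K = Q(∛705, ω). Now [Q(∛705):Q] = 3 (since 705 is not a perfect cube, x^3 - 705 is irreducible) and [Q(ω):Q] = 2. Both 2 and 3 divide [K:Q], and [K:Q] ≤ 3·2 = 6, so [K:Q] = 6. (Equivalently: Q(∛705) ⊂ R but ω ∉ R, so [K : Q(∛705)] = 2.)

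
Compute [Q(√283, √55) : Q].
[Q(√283, √55) : Q] = 4

[Q(√283):Q] = 2 (min poly x^2 - 283, irreducible since 283 is squarefree > 1). For the top step, suppose √55 ∈ Q(√283), say √55 = c + d√283 with c, d ∈ Q. Squaring: 55 = c^2 + 283d^2 + 2cd√283. Since √283 ∉ Q this forces 2cd = 0. If d = 0 then √55 = c ∈ Q, contradicting 55 squarefree > 1. If c = 0 then 55 = 283d^2, so 283·55 = (283d)^2 is a perfect square in Q — but 283·55 = 15565 is not a perfect square (since 283 and 55 are distinct squarefree integers). Contradiction. Hence √55 ∉ Q(√283), so x^2 - 55 stays irreducible over Q(√283) and [Q(√283, √55) : Q(√283)] = 2. By the tower law, [Q(√283, √55) : Q] = 2 · 2 = 4.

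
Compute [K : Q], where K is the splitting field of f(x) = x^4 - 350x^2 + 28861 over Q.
[K : Q] = 4

Solving the quadratic in x^2: x^2 = (350 ± √(350^2 - 4·28861))/2 = (350 ± √7056)/2 = (350 ± 84)/2, giving x^2 = 133 or x^2 = 217. So f(x) = (x^2 - 133)(x^2 - 217) and the roots of f are ±√133, ±√217. Hence the splitting field is K = Q(√133, √217). Since 133 and 217 are distinct squarefree integers > 1, their product 28861 is not a perfect square, so √217 ∉ Q(√133). By the tower law [K:Q] = [Q(√133,√217):Q(√133)] · [Q(√133):Q] = 2 · 2 = 4.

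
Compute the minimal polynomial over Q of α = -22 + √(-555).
m_α(x) = x^2 + 44x + 1039

From α + 22 = √(-555), squaring gives (α + 22)^2 = -555, i.e. α^2 + 44α + 484 = -555, so α^2 + 44α + 1039 = 0. The discriminant of x^2 + 44x + 1039 is (44)^2 - 4·(1039) = 1936 - 4156 = -2220, and 4·(-555) is not a perfect square in Q since -555 is squarefree and ≠ 1. Hence x^2 + 44x + 1039 is irreducible over Q and is the minimal polynomial of α.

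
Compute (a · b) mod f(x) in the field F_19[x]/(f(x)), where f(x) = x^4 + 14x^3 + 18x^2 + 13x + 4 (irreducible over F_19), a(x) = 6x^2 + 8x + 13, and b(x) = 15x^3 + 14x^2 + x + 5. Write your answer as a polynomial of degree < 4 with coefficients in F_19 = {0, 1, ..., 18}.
a · b ≡ 6x^3 + 8x^2 + 7x + 14 (mod f(x))

Multiply in F_19[x]: a(x)·b(x) = (6x^2 + 8x + 13)·(15x^3 + 14x^2 + x + 5) = 14x^5 + 14x^4 + 9x^3 + 11x^2 + 15x + 8. This has degree ≥ 4, so divide by f(x) over F_19: 14x^5 + 14x^4 + 9x^3 + 11x^2 + 15x + 8 = (14x + 8)·(x^4 + 14x^3 + 18x^2 + 13x + 4) + (6x^3 + 8x^2 + 7x + 14). Hence a·b ≡ 6x^3 + 8x^2 + 7x + 14 (mod f). (F_19[x]/(f) is a field with 19^4 = 130321 elements since f is irreducible of degree 4.)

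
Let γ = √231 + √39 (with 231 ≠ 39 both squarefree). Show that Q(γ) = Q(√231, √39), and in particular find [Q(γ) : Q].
[Q(γ) : Q] = 4 (equivalently, Q(γ) = Q(√231, √39))

Obviously Q(γ) ⊆ Q(√231, √39), and [Q(√231, √39):Q] = 4 (since 231, 39 are distinct squarefree integers > 1 with 9009 not a perfect square). To show equality we compute the minimal polynomial of γ. From γ = √231 + √39: γ^2 = 231 + 2√(9009) + 39 = 270 + 2√(9009), so γ^2 - 270 = 2√(9009); squaring, (γ^2 - 270)^2 = 4·9009, i.e. γ^4 - 540γ^2 + 72900 - 36036 = 0, i.e. γ^4 - 540γ^2 + 36864 = 0. So γ is a root of x^4 - 540x^2 + 36864. This polynomial is irreducible over Q: it has no rational root (each ±√231 ± √39 is irrational), and any factorization into two quadratics over Q would force √(9009) ∈ Q (pairing opposite roots) or √231, √39 ∈ Q (other pairings), all impossible. Hence [Q(γ):Q] = 4 = [Q(√231, √39):Q], so Q(γ) = Q(√231, √39).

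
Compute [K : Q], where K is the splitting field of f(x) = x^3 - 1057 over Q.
[K : Q] = 6

The roots of x^3 - 1057 are ∛1057, ω∛1057, ω^2∛1057 where ω = e^(2πi/3) is a primitive cube root of unity, so K = Q(∛1057, ω). Now [Q(∛1057):Q] = 3 (since 1057 is not a perfect cube, x^3 - 1057 is irreducible) and [Q(ω):Q] = 2. Both 2 and 3 divide [K:Q], and [K:Q] ≤ 3·2 = 6, so [K:Q] = 6. (Equivalently: Q(∛1057) ⊂ R but ω ∉ R, so [K : Q(∛1057)] = 2.)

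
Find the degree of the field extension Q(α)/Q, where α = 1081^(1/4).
[Q(α):Q] = 4

α is a root of x^4 - 1081. By Eisenstein's criterion at the prime p = 23 (which divides the constant term 1081 but p^2 = 529 does not, since 1081 is squarefree), x^4 - 1081 is irreducible over Q. Hence [Q(α):Q] = 4.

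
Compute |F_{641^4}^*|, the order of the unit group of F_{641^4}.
|F_{641^4}^*| = 168823196160

F_{641^4} has 641^4 = 168823196161 elements; its multiplicative group consists of all nonzero elements, so |F_{641^4}^*| = 168823196161 - 1 = 168823196160. (It is cyclic since any finite subgroup of the multiplicative group of a field is cyclic.)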